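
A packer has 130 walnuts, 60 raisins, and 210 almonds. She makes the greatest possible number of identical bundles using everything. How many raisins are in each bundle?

6

Number of bundles = gcd(130, 60, 210).
130 = 2 × 5 × 13
60 = 2^2 × 3 × 5
210 = 2 × 3 × 5 × 7
gcd(130, 60, 210) = 2 × 5 = 10.
raisins per bundle = 60 / 10 = 6.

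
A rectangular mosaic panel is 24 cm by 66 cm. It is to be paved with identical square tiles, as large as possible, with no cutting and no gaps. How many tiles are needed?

44

Tile side = gcd(24, 66).
24 = 2^3 × 3
66 = 2 × 3 × 11
gcd(24, 66) = 2 × 3 = 6.
Tiles: (24/6) × (66/6) = 4 × 11 = 44.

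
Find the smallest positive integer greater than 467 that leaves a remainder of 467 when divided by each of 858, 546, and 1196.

N − 467 must be a common multiple of 858, 546, and 1196.
858 = 2 × 3 × 11 × 13
546 = 2 × 3 × 7 × 13
1196 = 2^2 × 13 × 23
LCM(858, 546, 1196) = 2^2 × 3 × 7 × 11 × 13 × 23 = 276276.
Smallest N > 467 is LCM + 467 = 276276 + 467 = 276743.

276743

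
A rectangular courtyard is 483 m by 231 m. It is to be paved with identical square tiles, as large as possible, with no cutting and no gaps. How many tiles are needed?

253

Tile side = gcd(483, 231).
483 = 3 × 7 × 23
231 = 3 × 7 × 11
gcd(483, 231) = 3 × 7 = 21.
Tiles: (483/21) × (231/21) = 23 × 11 = 253.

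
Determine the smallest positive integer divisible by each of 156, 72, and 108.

156 = 2^2 × 3 × 13
72 = 2^3 × 3^2
108 = 2^2 × 3^3
LCM(156, 72, 108) = 2^3 × 3^3 × 13 = 2808.

2808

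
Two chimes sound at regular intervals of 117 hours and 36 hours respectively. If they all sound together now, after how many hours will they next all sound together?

468 hours

The first simultaneous occurrence is after LCM of the individual periods.
117 = 3^2 × 13
36 = 2^2 × 3^2
LCM(117, 36) = 2^2 × 3^2 × 13 = 468.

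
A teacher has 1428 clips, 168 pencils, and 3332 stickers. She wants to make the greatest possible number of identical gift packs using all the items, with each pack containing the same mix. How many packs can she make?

The pack count must divide each quantity, so the greatest is gcd(1428, 168, 3332).
1428 = 2^2 × 3 × 7 × 17
168 = 2^3 × 3 × 7
3332 = 2^2 × 7^2 × 17
gcd(1428, 168, 3332) = 2^2 × 7 = 28.

28 packs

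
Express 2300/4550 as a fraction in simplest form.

2300 = 2^2 × 5^2 × 23
4550 = 2 × 5^2 × 7 × 13
gcd(2300, 4550) = 2 × 5^2 = 50.
Divide numerator and denominator by 50: 2300/4550 = 46/91.

46/91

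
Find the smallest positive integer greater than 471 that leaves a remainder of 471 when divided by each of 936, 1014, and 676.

N − 471 must be a common multiple of 936, 1014, and 676.
936 = 2^3 × 3^2 × 13
1014 = 2 × 3 × 13^2
676 = 2^2 × 13^2
LCM(936, 1014, 676) = 2^3 × 3^2 × 13^2 = 12168.
Smallest N > 471 is LCM + 471 = 12168 + 471 = 12639.

12639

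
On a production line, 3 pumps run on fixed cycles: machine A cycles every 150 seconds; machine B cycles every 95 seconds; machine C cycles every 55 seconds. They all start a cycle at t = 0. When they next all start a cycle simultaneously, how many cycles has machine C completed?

The first common completion time is the LCM of the periods.
150 = 2 × 3 × 5^2
95 = 5 × 19
55 = 5 × 11
LCM(150, 95, 55) = 2 × 3 × 5^2 × 11 × 19 = 31350.
Cycles for period 55: 31350 / 55 = 570.

570 cycles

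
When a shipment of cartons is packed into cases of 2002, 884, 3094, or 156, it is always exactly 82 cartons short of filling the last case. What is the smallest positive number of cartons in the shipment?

204122

Being 82 short of a full case of size k means N ≡ −82 (mod k), i.e. N + 82 is a multiple of each size.
2002 = 2 × 7 × 11 × 13
884 = 2^2 × 13 × 17
3094 = 2 × 7 × 13 × 17
156 = 2^2 × 3 × 13
LCM(2002, 884, 3094, 156) = 2^2 × 3 × 7 × 11 × 13 × 17 = 204204.
Smallest positive N is 204204 − 82 = 204122.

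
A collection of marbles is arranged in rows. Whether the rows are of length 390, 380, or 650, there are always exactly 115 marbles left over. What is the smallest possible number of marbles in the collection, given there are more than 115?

N − 115 must be a common multiple of 390, 380, and 650.
390 = 2 × 3 × 5 × 13
380 = 2^2 × 5 × 19
650 = 2 × 5^2 × 13
LCM(390, 380, 650) = 2^2 × 3 × 5^2 × 13 × 19 = 74100.
Smallest N > 115 is LCM + 115 = 74100 + 115 = 74215.

74215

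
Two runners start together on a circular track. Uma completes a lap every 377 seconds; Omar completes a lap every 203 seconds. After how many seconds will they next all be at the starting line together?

The first simultaneous occurrence is after LCM of the individual periods.
377 = 13 × 29
203 = 7 × 29
LCM(377, 203) = 7 × 13 × 29 = 2639.

2639 seconds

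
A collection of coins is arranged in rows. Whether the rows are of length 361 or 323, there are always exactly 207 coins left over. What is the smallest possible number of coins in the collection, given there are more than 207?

6344

N − 207 must be a common multiple of 361 and 323.
361 = 19^2
323 = 17 × 19
LCM(361, 323) = 17 × 19^2 = 6137.
Smallest N > 207 is LCM + 207 = 6137 + 207 = 6344.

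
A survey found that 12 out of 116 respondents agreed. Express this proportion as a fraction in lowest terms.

12 = 2^2 × 3
116 = 2^2 × 29
gcd(12, 116) = 2^2 = 4.
Divide numerator and denominator by 4: 12/116 = 3/29.

3/29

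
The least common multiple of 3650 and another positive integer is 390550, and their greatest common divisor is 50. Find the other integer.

5350

gcd × lcm = product of the two integers, so the other integer is (50 × 390550) / 3650 = 5350.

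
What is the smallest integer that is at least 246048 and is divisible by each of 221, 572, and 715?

The integer must be a common multiple of 221, 572, and 715, so a multiple of their LCM.
221 = 13 × 17
572 = 2^2 × 11 × 13
715 = 5 × 11 × 13
LCM(221, 572, 715) = 2^2 × 5 × 11 × 13 × 17 = 48620.
Smallest multiple of 48620 that is ≥ 246048: ⌈246048/48620⌉ × 48620 = 6 × 48620 = 291720.

291720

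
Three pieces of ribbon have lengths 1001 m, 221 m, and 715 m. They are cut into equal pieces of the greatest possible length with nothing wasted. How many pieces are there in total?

149

Piece length = gcd(1001, 221, 715).
1001 = 7 × 11 × 13
221 = 13 × 17
715 = 5 × 11 × 13
gcd(1001, 221, 715) = 13.
Total pieces = 1001/13 + 221/13 + 715/13 = 77 + 17 + 55 = 149.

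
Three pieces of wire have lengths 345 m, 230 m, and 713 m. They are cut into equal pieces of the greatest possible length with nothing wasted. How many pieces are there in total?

Piece length = gcd(345, 230, 713).
345 = 3 × 5 × 23
230 = 2 × 5 × 23
713 = 23 × 31
gcd(345, 230, 713) = 23.
Total pieces = 345/23 + 230/23 + 713/23 = 15 + 10 + 31 = 56.

56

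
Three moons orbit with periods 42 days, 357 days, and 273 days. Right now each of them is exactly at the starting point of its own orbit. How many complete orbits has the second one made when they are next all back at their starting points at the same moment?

They are all back at their starting positions together after one LCM of the periods.
42 = 2 × 3 × 7
357 = 3 × 7 × 17
273 = 3 × 7 × 13
LCM(42, 357, 273) = 2 × 3 × 7 × 13 × 17 = 9282.
Orbits for period 357: 9282 / 357 = 26.

26 orbits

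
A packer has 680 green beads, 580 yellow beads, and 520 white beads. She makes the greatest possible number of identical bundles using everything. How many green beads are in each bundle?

34

Number of bundles = gcd(680, 580, 520).
680 = 2^3 × 5 × 17
580 = 2^2 × 5 × 29
520 = 2^3 × 5 × 13
gcd(680, 580, 520) = 2^2 × 5 = 20.
green beads per bundle = 680 / 20 = 34.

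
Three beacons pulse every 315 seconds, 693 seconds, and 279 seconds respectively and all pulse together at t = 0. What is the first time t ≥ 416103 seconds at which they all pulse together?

429660 seconds

Joint pulses occur at multiples of LCM(315, 693, 279).
315 = 3^2 × 5 × 7
693 = 3^2 × 7 × 11
279 = 3^2 × 31
LCM(315, 693, 279) = 3^2 × 5 × 7 × 11 × 31 = 107415.
Smallest multiple of 107415 that is ≥ 416103: ⌈416103/107415⌉ × 107415 = 4 × 107415 = 429660.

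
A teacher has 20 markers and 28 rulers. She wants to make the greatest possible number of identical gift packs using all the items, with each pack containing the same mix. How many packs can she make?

4 packs

By the Euclidean algorithm:
28 = 1 × 20 + 8
20 = 2 × 8 + 4
8 = 2 × 4 + 0
gcd(20, 28) = 4.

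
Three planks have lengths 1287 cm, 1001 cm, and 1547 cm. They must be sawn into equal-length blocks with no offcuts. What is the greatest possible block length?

This is the greatest common divisor of 1287, 1001, and 1547.
1287 = 3^2 × 11 × 13
1001 = 7 × 11 × 13
1547 = 7 × 13 × 17
gcd(1287, 1001, 1547) = 13.

13 cm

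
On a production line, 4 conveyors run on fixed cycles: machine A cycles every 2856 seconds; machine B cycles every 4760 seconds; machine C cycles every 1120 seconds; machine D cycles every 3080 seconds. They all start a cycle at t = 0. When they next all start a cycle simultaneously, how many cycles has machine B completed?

132 cycles

All finish a whole number of cycles simultaneously at t = LCM of the periods.
2856 = 2^3 × 3 × 7 × 17
4760 = 2^3 × 5 × 7 × 17
1120 = 2^5 × 5 × 7
3080 = 2^3 × 5 × 7 × 11
LCM(2856, 4760, 1120, 3080) = 2^5 × 3 × 5 × 7 × 11 × 17 = 628320.
Cycles for period 4760: 628320 / 4760 = 132.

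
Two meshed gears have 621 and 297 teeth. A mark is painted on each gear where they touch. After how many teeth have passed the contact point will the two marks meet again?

The first simultaneous occurrence is after LCM of the individual periods.
621 = 3^3 × 23
297 = 3^3 × 11
LCM(621, 297) = 3^3 × 11 × 23 = 6831.

6831 teeth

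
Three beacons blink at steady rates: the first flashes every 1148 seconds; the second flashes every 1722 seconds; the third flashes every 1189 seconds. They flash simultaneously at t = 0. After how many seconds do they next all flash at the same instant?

99876 seconds

We need the least common multiple of the intervals.
1148 = 2^2 × 7 × 41
1722 = 2 × 3 × 7 × 41
1189 = 29 × 41
LCM(1148, 1722, 1189) = 2^2 × 3 × 7 × 29 × 41 = 99876.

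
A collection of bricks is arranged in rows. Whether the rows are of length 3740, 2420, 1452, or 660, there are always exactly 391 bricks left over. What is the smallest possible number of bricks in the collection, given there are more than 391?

123811

N − 391 must be a common multiple of 3740, 2420, 1452, and 660.
3740 = 2^2 × 5 × 11 × 17
2420 = 2^2 × 5 × 11^2
1452 = 2^2 × 3 × 11^2
660 = 2^2 × 3 × 5 × 11
LCM(3740, 2420, 1452, 660) = 2^2 × 3 × 5 × 11^2 × 17 = 123420.
Smallest N > 391 is LCM + 391 = 123420 + 391 = 123811.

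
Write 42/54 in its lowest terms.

7/9

42 = 2 × 3 × 7
54 = 2 × 3^3
gcd(42, 54) = 2 × 3 = 6.
Divide numerator and denominator by 6: 42/54 = 7/9.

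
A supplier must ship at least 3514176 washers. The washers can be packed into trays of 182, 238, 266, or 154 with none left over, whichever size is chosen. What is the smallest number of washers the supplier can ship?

The number of washers must be a common multiple of 182, 238, 266, and 154, so a multiple of their LCM.
182 = 2 × 7 × 13
238 = 2 × 7 × 17
266 = 2 × 7 × 19
154 = 2 × 7 × 11
LCM(182, 238, 266, 154) = 2 × 7 × 11 × 13 × 17 × 19 = 646646.
Smallest multiple of 646646 that is ≥ 3514176: ⌈3514176/646646⌉ × 646646 = 6 × 646646 = 3879876.

3879876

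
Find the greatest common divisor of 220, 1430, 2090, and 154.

22

220 = 2^2 × 5 × 11
1430 = 2 × 5 × 11 × 13
2090 = 2 × 5 × 11 × 19
154 = 2 × 7 × 11
gcd(220, 1430, 2090, 154) = 2 × 11 = 22.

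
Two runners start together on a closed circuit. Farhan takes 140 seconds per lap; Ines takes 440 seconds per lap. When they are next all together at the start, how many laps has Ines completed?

All finish a whole number of cycles simultaneously at t = LCM of the periods.
140 = 2^2 × 5 × 7
440 = 2^3 × 5 × 11
LCM(140, 440) = 2^3 × 5 × 7 × 11 = 3080.
Laps for period 440: 3080 / 440 = 7.

7 laps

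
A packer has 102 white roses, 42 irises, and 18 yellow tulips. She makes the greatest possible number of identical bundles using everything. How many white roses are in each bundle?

Number of bundles = gcd(102, 42, 18).
102 = 2 × 3 × 17
42 = 2 × 3 × 7
18 = 2 × 3^2
gcd(102, 42, 18) = 2 × 3 = 6.
white roses per bundle = 102 / 6 = 17.

17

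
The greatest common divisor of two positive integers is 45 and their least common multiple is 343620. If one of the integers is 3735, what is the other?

4140

For two integers, gcd × lcm = product, so the other is (45 × 343620) / 3735 = 15462900 / 3735 = 4140.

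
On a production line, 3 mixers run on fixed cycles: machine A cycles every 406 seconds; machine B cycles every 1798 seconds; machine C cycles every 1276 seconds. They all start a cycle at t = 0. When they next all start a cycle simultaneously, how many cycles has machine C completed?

They are all back at their starting positions together after one LCM of the periods.
406 = 2 × 7 × 29
1798 = 2 × 29 × 31
1276 = 2^2 × 11 × 29
LCM(406, 1798, 1276) = 2^2 × 7 × 11 × 29 × 31 = 276892.
Cycles for period 1276: 276892 / 1276 = 217.

217 cycles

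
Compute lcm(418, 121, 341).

142538

418 = 2 × 11 × 19
121 = 11^2
341 = 11 × 31
LCM(418, 121, 341) = 2 × 11^2 × 19 × 31 = 142538.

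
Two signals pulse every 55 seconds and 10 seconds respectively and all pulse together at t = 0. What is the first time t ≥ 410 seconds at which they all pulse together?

Joint pulses occur at multiples of LCM(55, 10).
55 = 5 × 11
10 = 2 × 5
LCM(55, 10) = 2 × 5 × 11 = 110.
Smallest multiple of 110 that is ≥ 410: ⌈410/110⌉ × 110 = 4 × 110 = 440.

440 seconds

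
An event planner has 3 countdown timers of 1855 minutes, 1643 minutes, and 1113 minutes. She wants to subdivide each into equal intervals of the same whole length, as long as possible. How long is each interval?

The interval must divide each timer length; the longest such is the gcd.
1855 = 5 × 7 × 53
1643 = 31 × 53
1113 = 3 × 7 × 53
gcd(1855, 1643, 1113) = 53.

53 minutes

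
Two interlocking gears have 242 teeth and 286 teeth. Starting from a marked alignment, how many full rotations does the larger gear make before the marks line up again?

11 rotations

The first common completion time is the LCM of the periods.
242 = 2 × 11^2
286 = 2 × 11 × 13
LCM(242, 286) = 2 × 11^2 × 13 = 3146.
Rotations for period 286: 3146 / 286 = 11.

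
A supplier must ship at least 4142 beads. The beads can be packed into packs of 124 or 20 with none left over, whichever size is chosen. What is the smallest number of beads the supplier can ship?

4340

The number of beads must be a common multiple of 124 and 20, so a multiple of their LCM.
124 = 2^2 × 31
20 = 2^2 × 5
LCM(124, 20) = 2^2 × 5 × 31 = 620.
Smallest multiple of 620 that is ≥ 4142: ⌈4142/620⌉ × 620 = 7 × 620 = 4340.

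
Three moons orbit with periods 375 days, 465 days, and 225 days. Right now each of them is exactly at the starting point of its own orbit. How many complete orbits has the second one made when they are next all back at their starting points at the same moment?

75 orbits

The first common completion time is the LCM of the periods.
375 = 3 × 5^3
465 = 3 × 5 × 31
225 = 3^2 × 5^2
LCM(375, 465, 225) = 3^2 × 5^3 × 31 = 34875.
Orbits for period 465: 34875 / 465 = 75.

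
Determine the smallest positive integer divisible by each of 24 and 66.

264

24 = 2^3 × 3
66 = 2 × 3 × 11
LCM(24, 66) = 2^3 × 3 × 11 = 264.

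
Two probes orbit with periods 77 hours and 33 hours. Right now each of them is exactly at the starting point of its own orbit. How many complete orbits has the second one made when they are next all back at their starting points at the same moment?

7 orbits

They are all back at their starting positions together after one LCM of the periods.
77 = 7 × 11
33 = 3 × 11
LCM(77, 33) = 3 × 7 × 11 = 231.
Orbits for period 33: 231 / 33 = 7.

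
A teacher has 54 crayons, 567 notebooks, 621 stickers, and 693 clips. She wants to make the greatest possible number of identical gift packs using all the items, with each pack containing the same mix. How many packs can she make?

The pack count must divide each quantity, so the greatest is gcd(54, 567, 621, 693).
54 = 2 × 3^3
567 = 3^4 × 7
621 = 3^3 × 23
693 = 3^2 × 7 × 11
gcd(54, 567, 621, 693) = 3^2 = 9.

9 packs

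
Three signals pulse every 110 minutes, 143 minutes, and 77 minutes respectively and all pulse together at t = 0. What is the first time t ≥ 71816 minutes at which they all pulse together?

80080 minutes

Joint pulses occur at multiples of LCM(110, 143, 77).
110 = 2 × 5 × 11
143 = 11 × 13
77 = 7 × 11
LCM(110, 143, 77) = 2 × 5 × 7 × 11 × 13 = 10010.
Smallest multiple of 10010 that is ≥ 71816: ⌈71816/10010⌉ × 10010 = 8 × 10010 = 80080.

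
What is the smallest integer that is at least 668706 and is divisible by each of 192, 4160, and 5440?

848640

The integer must be a common multiple of 192, 4160, and 5440, so a multiple of their LCM.
192 = 2^6 × 3
4160 = 2^6 × 5 × 13
5440 = 2^6 × 5 × 17
LCM(192, 4160, 5440) = 2^6 × 3 × 5 × 13 × 17 = 212160.
Smallest multiple of 212160 that is ≥ 668706: ⌈668706/212160⌉ × 212160 = 4 × 212160 = 848640.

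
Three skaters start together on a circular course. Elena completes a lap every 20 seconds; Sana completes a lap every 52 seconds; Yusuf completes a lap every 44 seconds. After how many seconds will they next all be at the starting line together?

2860 seconds

The first simultaneous occurrence is after LCM of the individual periods.
20 = 2^2 × 5
52 = 2^2 × 13
44 = 2^2 × 11
LCM(20, 52, 44) = 2^2 × 5 × 11 × 13 = 2860.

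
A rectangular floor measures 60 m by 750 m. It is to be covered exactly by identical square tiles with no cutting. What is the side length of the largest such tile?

The tile side must divide both 60 and 750, so the largest is their gcd.
60 = 2^2 × 3 × 5
750 = 2 × 3 × 5^3
gcd(60, 750) = 2 × 3 × 5 = 30.

30 m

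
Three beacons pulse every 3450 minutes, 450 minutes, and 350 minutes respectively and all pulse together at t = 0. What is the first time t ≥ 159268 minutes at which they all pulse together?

217350 minutes

Joint pulses occur at multiples of LCM(3450, 450, 350).
3450 = 2 × 3 × 5^2 × 23
450 = 2 × 3^2 × 5^2
350 = 2 × 5^2 × 7
LCM(3450, 450, 350) = 2 × 3^2 × 5^2 × 7 × 23 = 72450.
Smallest multiple of 72450 that is ≥ 159268: ⌈159268/72450⌉ × 72450 = 3 × 72450 = 217350.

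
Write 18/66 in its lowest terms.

3/11

18 = 2 × 3^2
66 = 2 × 3 × 11
gcd(18, 66) = 2 × 3 = 6.
Divide numerator and denominator by 6: 18/66 = 3/11.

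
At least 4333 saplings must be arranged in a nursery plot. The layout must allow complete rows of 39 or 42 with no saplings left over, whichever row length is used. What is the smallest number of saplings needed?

4368

The number of saplings must be a common multiple of 39 and 42, so a multiple of their LCM.
39 = 3 × 13
42 = 2 × 3 × 7
LCM(39, 42) = 2 × 3 × 7 × 13 = 546.
Smallest multiple of 546 that is ≥ 4333: ⌈4333/546⌉ × 546 = 8 × 546 = 4368.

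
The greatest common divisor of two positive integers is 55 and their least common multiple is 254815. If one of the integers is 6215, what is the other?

2255

For two integers, gcd × lcm = product, so the other is (55 × 254815) / 6215 = 14014825 / 6215 = 2255.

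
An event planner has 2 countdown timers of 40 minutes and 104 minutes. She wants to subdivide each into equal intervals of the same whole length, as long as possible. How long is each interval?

8 minutes

The interval must divide each timer length; the longest such is the gcd.
40 = 2^3 × 5
104 = 2^3 × 13
gcd(40, 104) = 2^3 = 8.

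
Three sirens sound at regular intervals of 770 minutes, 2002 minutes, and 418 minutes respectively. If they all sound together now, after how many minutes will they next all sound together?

190190 minutes

The first simultaneous occurrence is after LCM of the individual periods.
770 = 2 × 5 × 7 × 11
2002 = 2 × 7 × 11 × 13
418 = 2 × 11 × 19
LCM(770, 2002, 418) = 2 × 5 × 7 × 11 × 13 × 19 = 190190.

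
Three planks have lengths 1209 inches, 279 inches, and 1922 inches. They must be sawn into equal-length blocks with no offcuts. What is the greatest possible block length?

This is the greatest common divisor of 1209, 279, and 1922.
1209 = 3 × 13 × 31
279 = 3^2 × 31
1922 = 2 × 31^2
gcd(1209, 279, 1922) = 31.

31 inches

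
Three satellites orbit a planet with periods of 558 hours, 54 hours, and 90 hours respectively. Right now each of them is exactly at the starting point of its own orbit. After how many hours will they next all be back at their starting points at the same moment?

We need the least common multiple of the intervals.
558 = 2 × 3^2 × 31
54 = 2 × 3^3
90 = 2 × 3^2 × 5
LCM(558, 54, 90) = 2 × 3^3 × 5 × 31 = 8370.

8370 hours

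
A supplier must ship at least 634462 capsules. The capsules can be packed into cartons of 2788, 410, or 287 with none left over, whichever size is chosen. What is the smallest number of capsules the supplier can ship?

The number of capsules must be a common multiple of 2788, 410, and 287, so a multiple of their LCM.
2788 = 2^2 × 17 × 41
410 = 2 × 5 × 41
287 = 7 × 41
LCM(2788, 410, 287) = 2^2 × 5 × 7 × 17 × 41 = 97580.
Smallest multiple of 97580 that is ≥ 634462: ⌈634462/97580⌉ × 97580 = 7 × 97580 = 683060.

683060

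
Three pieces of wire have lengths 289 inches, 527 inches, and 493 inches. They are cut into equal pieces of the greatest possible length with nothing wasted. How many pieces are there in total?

77

Piece length = gcd(289, 527, 493).
289 = 17^2
527 = 17 × 31
493 = 17 × 29
gcd(289, 527, 493) = 17.
Total pieces = 289/17 + 527/17 + 493/17 = 17 + 31 + 29 = 77.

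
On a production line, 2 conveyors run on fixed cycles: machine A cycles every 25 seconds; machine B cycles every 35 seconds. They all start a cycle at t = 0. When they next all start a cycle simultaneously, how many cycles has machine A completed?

All finish a whole number of cycles simultaneously at t = LCM of the periods.
25 = 5^2
35 = 5 × 7
LCM(25, 35) = 5^2 × 7 = 175.
Cycles for period 25: 175 / 25 = 7.

7 cycles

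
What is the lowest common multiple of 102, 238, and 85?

102 = 2 × 3 × 17
238 = 2 × 7 × 17
85 = 5 × 17
LCM(102, 238, 85) = 2 × 3 × 5 × 7 × 17 = 3570.

3570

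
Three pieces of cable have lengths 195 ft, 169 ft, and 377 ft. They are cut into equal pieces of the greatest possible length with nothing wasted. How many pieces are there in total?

57

Piece length = gcd(195, 169, 377).
195 = 3 × 5 × 13
169 = 13^2
377 = 13 × 29
gcd(195, 169, 377) = 13.
Total pieces = 195/13 + 169/13 + 377/13 = 15 + 13 + 29 = 57.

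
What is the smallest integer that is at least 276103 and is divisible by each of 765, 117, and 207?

The integer must be a common multiple of 765, 117, and 207, so a multiple of their LCM.
765 = 3^2 × 5 × 17
117 = 3^2 × 13
207 = 3^2 × 23
LCM(765, 117, 207) = 3^2 × 5 × 13 × 17 × 23 = 228735.
Smallest multiple of 228735 that is ≥ 276103: ⌈276103/228735⌉ × 228735 = 2 × 228735 = 457470.

457470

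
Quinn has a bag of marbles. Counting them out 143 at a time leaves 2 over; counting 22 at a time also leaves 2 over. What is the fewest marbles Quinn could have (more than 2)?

288

N − 2 must be a common multiple of 143 and 22.
143 = 11 × 13
22 = 2 × 11
LCM(143, 22) = 2 × 11 × 13 = 286.
Smallest N > 2 is LCM + 2 = 286 + 2 = 288.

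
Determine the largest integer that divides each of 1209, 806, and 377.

1209 = 3 × 13 × 31
806 = 2 × 13 × 31
377 = 13 × 29
gcd(1209, 806, 377) = 13.

13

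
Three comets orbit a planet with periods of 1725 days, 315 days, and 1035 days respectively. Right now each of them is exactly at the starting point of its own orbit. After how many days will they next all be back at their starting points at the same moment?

They coincide at every common multiple of the periods; the first is the LCM.
1725 = 3 × 5^2 × 23
315 = 3^2 × 5 × 7
1035 = 3^2 × 5 × 23
LCM(1725, 315, 1035) = 3^2 × 5^2 × 7 × 23 = 36225.

36225 days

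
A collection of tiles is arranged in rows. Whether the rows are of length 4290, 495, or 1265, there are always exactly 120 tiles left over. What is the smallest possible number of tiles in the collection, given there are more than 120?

N − 120 must be a common multiple of 4290, 495, and 1265.
4290 = 2 × 3 × 5 × 11 × 13
495 = 3^2 × 5 × 11
1265 = 5 × 11 × 23
LCM(4290, 495, 1265) = 2 × 3^2 × 5 × 11 × 13 × 23 = 296010.
Smallest N > 120 is LCM + 120 = 296010 + 120 = 296130.

296130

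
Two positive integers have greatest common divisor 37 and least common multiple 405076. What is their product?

14987812

For any two positive integers, gcd × lcm = product = 37 × 405076 = 14987812.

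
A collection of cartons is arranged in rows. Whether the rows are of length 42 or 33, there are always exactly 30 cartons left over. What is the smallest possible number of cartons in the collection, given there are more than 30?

492

N − 30 must be a common multiple of 42 and 33.
42 = 2 × 3 × 7
33 = 3 × 11
LCM(42, 33) = 2 × 3 × 7 × 11 = 462.
Smallest N > 30 is LCM + 30 = 462 + 30 = 492.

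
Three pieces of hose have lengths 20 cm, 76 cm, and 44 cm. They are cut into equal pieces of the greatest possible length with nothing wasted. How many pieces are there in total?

35

Piece length = gcd(20, 76, 44).
20 = 2^2 × 5
76 = 2^2 × 19
44 = 2^2 × 11
gcd(20, 76, 44) = 2^2 = 4.
Total pieces = 20/4 + 76/4 + 44/4 = 5 + 19 + 11 = 35.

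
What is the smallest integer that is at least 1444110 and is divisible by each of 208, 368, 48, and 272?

1463904

The integer must be a common multiple of 208, 368, 48, and 272, so a multiple of their LCM.
208 = 2^4 × 13
368 = 2^4 × 23
48 = 2^4 × 3
272 = 2^4 × 17
LCM(208, 368, 48, 272) = 2^4 × 3 × 13 × 17 × 23 = 243984.
Smallest multiple of 243984 that is ≥ 1444110: ⌈1444110/243984⌉ × 243984 = 6 × 243984 = 1463904.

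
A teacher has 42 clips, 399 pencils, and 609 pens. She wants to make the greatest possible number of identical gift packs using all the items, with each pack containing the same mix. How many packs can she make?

The pack count must divide each quantity, so the greatest is gcd(42, 399, 609).
42 = 2 × 3 × 7
399 = 3 × 7 × 19
609 = 3 × 7 × 29
gcd(42, 399, 609) = 3 × 7 = 21.

21 packs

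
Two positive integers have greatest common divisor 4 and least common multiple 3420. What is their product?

For any two positive integers, gcd × lcm = product = 4 × 3420 = 13680.

13680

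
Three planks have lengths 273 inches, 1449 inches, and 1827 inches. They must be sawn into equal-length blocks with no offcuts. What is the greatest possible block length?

This is the greatest common divisor of 273, 1449, and 1827.
273 = 3 × 7 × 13
1449 = 3^2 × 7 × 23
1827 = 3^2 × 7 × 29
gcd(273, 1449, 1827) = 3 × 7 = 21.

21 inches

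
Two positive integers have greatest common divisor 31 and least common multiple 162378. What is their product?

5033718

For any two positive integers, gcd × lcm = product = 31 × 162378 = 5033718.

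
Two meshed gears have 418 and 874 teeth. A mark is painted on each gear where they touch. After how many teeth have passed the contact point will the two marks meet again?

We need the least common multiple of the intervals.
418 = 2 × 11 × 19
874 = 2 × 19 × 23
LCM(418, 874) = 2 × 11 × 19 × 23 = 9614.

9614 teeth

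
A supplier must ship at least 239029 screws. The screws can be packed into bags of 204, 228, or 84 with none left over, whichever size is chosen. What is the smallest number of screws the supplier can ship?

244188

The number of screws must be a common multiple of 204, 228, and 84, so a multiple of their LCM.
204 = 2^2 × 3 × 17
228 = 2^2 × 3 × 19
84 = 2^2 × 3 × 7
LCM(204, 228, 84) = 2^2 × 3 × 7 × 17 × 19 = 27132.
Smallest multiple of 27132 that is ≥ 239029: ⌈239029/27132⌉ × 27132 = 9 × 27132 = 244188.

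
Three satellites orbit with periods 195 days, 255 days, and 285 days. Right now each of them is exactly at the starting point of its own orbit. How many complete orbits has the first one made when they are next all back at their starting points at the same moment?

The first common completion time is the LCM of the periods.
195 = 3 × 5 × 13
255 = 3 × 5 × 17
285 = 3 × 5 × 19
LCM(195, 255, 285) = 3 × 5 × 13 × 17 × 19 = 62985.
Orbits for period 195: 62985 / 195 = 323.

323 orbits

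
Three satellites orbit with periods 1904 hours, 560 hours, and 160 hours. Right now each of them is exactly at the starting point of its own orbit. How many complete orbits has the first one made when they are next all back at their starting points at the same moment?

All finish a whole number of cycles simultaneously at t = LCM of the periods.
1904 = 2^4 × 7 × 17
560 = 2^4 × 5 × 7
160 = 2^5 × 5
LCM(1904, 560, 160) = 2^5 × 5 × 7 × 17 = 19040.
Orbits for period 1904: 19040 / 1904 = 10.

10 orbits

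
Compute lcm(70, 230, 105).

70 = 2 × 5 × 7
230 = 2 × 5 × 23
105 = 3 × 5 × 7
LCM(70, 230, 105) = 2 × 3 × 5 × 7 × 23 = 4830.

4830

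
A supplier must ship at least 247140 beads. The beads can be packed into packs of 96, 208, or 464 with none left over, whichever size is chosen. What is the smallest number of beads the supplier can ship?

The number of beads must be a common multiple of 96, 208, and 464, so a multiple of their LCM.
96 = 2^5 × 3
208 = 2^4 × 13
464 = 2^4 × 29
LCM(96, 208, 464) = 2^5 × 3 × 13 × 29 = 36192.
Smallest multiple of 36192 that is ≥ 247140: ⌈247140/36192⌉ × 36192 = 7 × 36192 = 253344.

253344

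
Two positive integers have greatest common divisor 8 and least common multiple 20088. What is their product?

For any two positive integers, gcd × lcm = product = 8 × 20088 = 160704.

160704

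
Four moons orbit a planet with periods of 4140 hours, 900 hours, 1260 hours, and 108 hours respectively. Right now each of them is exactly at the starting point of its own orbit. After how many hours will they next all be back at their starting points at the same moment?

434700 hours

They coincide at every common multiple of the periods; the first is the LCM.
4140 = 2^2 × 3^2 × 5 × 23
900 = 2^2 × 3^2 × 5^2
1260 = 2^2 × 3^2 × 5 × 7
108 = 2^2 × 3^3
LCM(4140, 900, 1260, 108) = 2^2 × 3^3 × 5^2 × 7 × 23 = 434700.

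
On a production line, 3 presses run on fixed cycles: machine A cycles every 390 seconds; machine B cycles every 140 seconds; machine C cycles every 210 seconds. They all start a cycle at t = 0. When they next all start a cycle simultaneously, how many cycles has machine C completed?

The first common completion time is the LCM of the periods.
390 = 2 × 3 × 5 × 13
140 = 2^2 × 5 × 7
210 = 2 × 3 × 5 × 7
LCM(390, 140, 210) = 2^2 × 3 × 5 × 7 × 13 = 5460.
Cycles for period 210: 5460 / 210 = 26.

26 cycles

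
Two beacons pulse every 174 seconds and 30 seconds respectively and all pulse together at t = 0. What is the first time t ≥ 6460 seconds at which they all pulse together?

6960 seconds

Joint pulses occur at multiples of LCM(174, 30).
174 = 2 × 3 × 29
30 = 2 × 3 × 5
LCM(174, 30) = 2 × 3 × 5 × 29 = 870.
Smallest multiple of 870 that is ≥ 6460: ⌈6460/870⌉ × 870 = 8 × 870 = 6960.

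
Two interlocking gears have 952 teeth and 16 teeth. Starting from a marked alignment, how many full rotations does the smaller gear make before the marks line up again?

119 rotations

The first common completion time is the LCM of the periods.
952 = 2^3 × 7 × 17
16 = 2^4
LCM(952, 16) = 2^4 × 7 × 17 = 1904.
Rotations for period 16: 1904 / 16 = 119.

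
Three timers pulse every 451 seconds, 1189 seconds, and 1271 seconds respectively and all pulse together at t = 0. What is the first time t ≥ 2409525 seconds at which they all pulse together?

2432694 seconds

Joint pulses occur at multiples of LCM(451, 1189, 1271).
451 = 11 × 41
1189 = 29 × 41
1271 = 31 × 41
LCM(451, 1189, 1271) = 11 × 29 × 31 × 41 = 405449.
Smallest multiple of 405449 that is ≥ 2409525: ⌈2409525/405449⌉ × 405449 = 6 × 405449 = 2432694.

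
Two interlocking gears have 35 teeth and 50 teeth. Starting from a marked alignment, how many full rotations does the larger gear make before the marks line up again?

They are all back at their starting positions together after one LCM of the periods.
35 = 5 × 7
50 = 2 × 5^2
LCM(35, 50) = 2 × 5^2 × 7 = 350.
Rotations for period 50: 350 / 50 = 7.

7 rotations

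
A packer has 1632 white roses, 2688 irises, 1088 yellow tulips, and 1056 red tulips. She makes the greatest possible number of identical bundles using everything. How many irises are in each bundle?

Number of bundles = gcd(1632, 2688, 1088, 1056).
1632 = 2^5 × 3 × 17
2688 = 2^7 × 3 × 7
1088 = 2^6 × 17
1056 = 2^5 × 3 × 11
gcd(1632, 2688, 1088, 1056) = 2^5 = 32.
irises per bundle = 2688 / 32 = 84.

84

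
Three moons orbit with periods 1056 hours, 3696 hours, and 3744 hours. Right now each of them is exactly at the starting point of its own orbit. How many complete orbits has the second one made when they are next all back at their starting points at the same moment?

They are all back at their starting positions together after one LCM of the periods.
1056 = 2^5 × 3 × 11
3696 = 2^4 × 3 × 7 × 11
3744 = 2^5 × 3^2 × 13
LCM(1056, 3696, 3744) = 2^5 × 3^2 × 7 × 11 × 13 = 288288.
Orbits for period 3696: 288288 / 3696 = 78.

78 orbits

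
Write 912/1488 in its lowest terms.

19/31

912 = 2^4 × 3 × 19
1488 = 2^4 × 3 × 31
gcd(912, 1488) = 2^4 × 3 = 48.
Divide numerator and denominator by 48: 912/1488 = 19/31.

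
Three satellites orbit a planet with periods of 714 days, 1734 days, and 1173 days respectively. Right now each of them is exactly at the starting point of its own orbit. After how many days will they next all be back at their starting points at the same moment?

They coincide at every common multiple of the periods; the first is the LCM.
714 = 2 × 3 × 7 × 17
1734 = 2 × 3 × 17^2
1173 = 3 × 17 × 23
LCM(714, 1734, 1173) = 2 × 3 × 7 × 17^2 × 23 = 279174.

279174 days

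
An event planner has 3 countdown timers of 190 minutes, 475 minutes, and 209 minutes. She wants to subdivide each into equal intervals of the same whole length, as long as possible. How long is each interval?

The interval must divide each timer length; the longest such is the gcd.
190 = 2 × 5 × 19
475 = 5^2 × 19
209 = 11 × 19
gcd(190, 475, 209) = 19.

19 minutes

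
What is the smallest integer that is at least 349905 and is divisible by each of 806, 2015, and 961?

The integer must be a common multiple of 806, 2015, and 961, so a multiple of their LCM.
806 = 2 × 13 × 31
2015 = 5 × 13 × 31
961 = 31^2
LCM(806, 2015, 961) = 2 × 5 × 13 × 31^2 = 124930.
Smallest multiple of 124930 that is ≥ 349905: ⌈349905/124930⌉ × 124930 = 3 × 124930 = 374790.

374790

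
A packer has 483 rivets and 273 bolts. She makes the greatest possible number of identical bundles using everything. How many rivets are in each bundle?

Number of bundles = gcd(483, 273).
483 = 3 × 7 × 23
273 = 3 × 7 × 13
gcd(483, 273) = 3 × 7 = 21.
rivets per bundle = 483 / 21 = 23.

23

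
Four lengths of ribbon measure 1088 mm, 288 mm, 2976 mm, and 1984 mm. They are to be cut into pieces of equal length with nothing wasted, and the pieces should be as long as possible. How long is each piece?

32 mm

Each piece length must divide every original length, so the longest possible is gcd(1088, 288, 2976, 1984).
1088 = 2^6 × 17
288 = 2^5 × 3^2
2976 = 2^5 × 3 × 31
1984 = 2^6 × 31
gcd(1088, 288, 2976, 1984) = 2^5 = 32.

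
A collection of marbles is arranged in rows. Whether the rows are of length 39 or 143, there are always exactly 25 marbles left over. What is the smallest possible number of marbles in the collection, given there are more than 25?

N − 25 must be a common multiple of 39 and 143.
39 = 3 × 13
143 = 11 × 13
LCM(39, 143) = 3 × 11 × 13 = 429.
Smallest N > 25 is LCM + 25 = 429 + 25 = 454.

454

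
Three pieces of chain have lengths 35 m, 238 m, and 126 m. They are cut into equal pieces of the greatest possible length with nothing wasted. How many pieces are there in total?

Piece length = gcd(35, 238, 126).
35 = 5 × 7
238 = 2 × 7 × 17
126 = 2 × 3^2 × 7
gcd(35, 238, 126) = 7.
Total pieces = 35/7 + 238/7 + 126/7 = 5 + 34 + 18 = 57.

57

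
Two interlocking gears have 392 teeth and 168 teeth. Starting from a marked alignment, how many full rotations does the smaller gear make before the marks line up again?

7 rotations

They are all back at their starting positions together after one LCM of the periods.
392 = 2^3 × 7^2
168 = 2^3 × 3 × 7
LCM(392, 168) = 2^3 × 3 × 7^2 = 1176.
Rotations for period 168: 1176 / 168 = 7.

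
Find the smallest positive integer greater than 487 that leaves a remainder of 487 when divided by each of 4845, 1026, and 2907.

N − 487 must be a common multiple of 4845, 1026, and 2907.
4845 = 3 × 5 × 17 × 19
1026 = 2 × 3^3 × 19
2907 = 3^2 × 17 × 19
LCM(4845, 1026, 2907) = 2 × 3^3 × 5 × 17 × 19 = 87210.
Smallest N > 487 is LCM + 487 = 87210 + 487 = 87697.

87697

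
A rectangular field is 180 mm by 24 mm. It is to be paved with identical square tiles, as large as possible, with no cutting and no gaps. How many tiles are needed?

30

Tile side = gcd(180, 24).
180 = 2^2 × 3^2 × 5
24 = 2^3 × 3
gcd(180, 24) = 2^2 × 3 = 12.
Tiles: (180/12) × (24/12) = 15 × 2 = 30.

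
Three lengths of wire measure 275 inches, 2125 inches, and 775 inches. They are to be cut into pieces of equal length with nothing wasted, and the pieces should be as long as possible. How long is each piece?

Each piece length must divide every original length, so the longest possible is gcd(275, 2125, 775).
275 = 5^2 × 11
2125 = 5^3 × 17
775 = 5^2 × 31
gcd(275, 2125, 775) = 5^2 = 25.

25 inches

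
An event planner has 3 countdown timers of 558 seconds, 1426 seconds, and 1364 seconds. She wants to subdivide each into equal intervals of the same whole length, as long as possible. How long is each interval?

62 seconds

The interval must divide each timer length; the longest such is the gcd.
558 = 2 × 3^2 × 31
1426 = 2 × 23 × 31
1364 = 2^2 × 11 × 31
gcd(558, 1426, 1364) = 2 × 31 = 62.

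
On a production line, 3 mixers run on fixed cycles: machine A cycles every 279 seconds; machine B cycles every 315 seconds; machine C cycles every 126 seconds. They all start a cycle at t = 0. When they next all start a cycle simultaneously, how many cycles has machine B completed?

62 cycles

They are all back at their starting positions together after one LCM of the periods.
279 = 3^2 × 31
315 = 3^2 × 5 × 7
126 = 2 × 3^2 × 7
LCM(279, 315, 126) = 2 × 3^2 × 5 × 7 × 31 = 19530.
Cycles for period 315: 19530 / 315 = 62.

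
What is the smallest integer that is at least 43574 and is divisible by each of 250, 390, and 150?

The integer must be a common multiple of 250, 390, and 150, so a multiple of their LCM.
250 = 2 × 5^3
390 = 2 × 3 × 5 × 13
150 = 2 × 3 × 5^2
LCM(250, 390, 150) = 2 × 3 × 5^3 × 13 = 9750.
Smallest multiple of 9750 that is ≥ 43574: ⌈43574/9750⌉ × 9750 = 5 × 9750 = 48750.

48750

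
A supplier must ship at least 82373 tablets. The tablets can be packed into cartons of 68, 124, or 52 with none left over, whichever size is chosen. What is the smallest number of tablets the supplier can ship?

The number of tablets must be a common multiple of 68, 124, and 52, so a multiple of their LCM.
68 = 2^2 × 17
124 = 2^2 × 31
52 = 2^2 × 13
LCM(68, 124, 52) = 2^2 × 13 × 17 × 31 = 27404.
Smallest multiple of 27404 that is ≥ 82373: ⌈82373/27404⌉ × 27404 = 4 × 27404 = 109616.

109616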